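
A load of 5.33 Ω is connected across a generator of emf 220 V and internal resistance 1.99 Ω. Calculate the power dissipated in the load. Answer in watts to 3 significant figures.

4810 W

Find the circuit current first, then P = I²R for the load (series elements share I).
I = ε / (r + R) = 220 / (1.99 + 5.33) = 30.05 A
P_load = I² R = (30.05)² × 5.33 = 4814 W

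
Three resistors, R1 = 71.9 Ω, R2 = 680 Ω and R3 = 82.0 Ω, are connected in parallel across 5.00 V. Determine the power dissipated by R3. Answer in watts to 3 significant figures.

0.305 W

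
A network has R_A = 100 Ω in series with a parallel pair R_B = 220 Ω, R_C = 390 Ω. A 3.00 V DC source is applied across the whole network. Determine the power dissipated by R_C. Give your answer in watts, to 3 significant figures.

0.00788 W

Reduce the parallel pair to R_p first; the network is then a simple series string.
R_p = (220×390)/(220+390) = 140.7 Ω
R_total = 100 + 140.7 = 240.7 Ω
I = V / R_total = 3.00 / 240.7 = 0.01247 A
Voltage across the parallel pair: V_p = I × R_p = 0.01247 × 140.7 = 1.753 V
With V_p across R_C, its power is V_p²/R_C.
P_R_C = (1.753)² / 390 = 0.007883 W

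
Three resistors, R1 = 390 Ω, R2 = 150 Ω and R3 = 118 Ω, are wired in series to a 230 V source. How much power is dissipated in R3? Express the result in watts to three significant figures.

The current is common to all series resistors; compute it, then apply P = I²R for the target.
R_total = 390 + 150 + 118 = 658.0 Ω
I = V / R_total = 230 / 658.0 = 0.3495 A
P_R3 = I² × R3 = (0.3495)² × 118 = 14.42 W

14.4 W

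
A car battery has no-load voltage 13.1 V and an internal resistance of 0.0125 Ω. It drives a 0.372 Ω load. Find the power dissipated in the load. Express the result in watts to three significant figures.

With r and R in series, I = ε/(r+R); the load dissipates I²R.
I = ε / (r + R) = 13.1 / (0.0125 + 0.372) = 34.07 A
P_load = I² R = (34.07)² × 0.372 = 431.8 W

432 W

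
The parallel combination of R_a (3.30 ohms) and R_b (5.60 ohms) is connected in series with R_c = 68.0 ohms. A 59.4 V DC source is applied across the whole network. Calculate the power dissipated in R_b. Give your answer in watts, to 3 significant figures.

0.553 W

Reduce the parallel combination to a single R_p; the circuit then becomes R_p in series with the remaining resistor.
R_p = (3.30×5.60)/(3.30+5.60) = 2.076 Ω
R_total = R_p + 68.0 = 2.076 + 68.0 = 70.08 Ω
I = V / R_total = 59.4 / 70.08 = 0.8476 A
Voltage across the parallel pair: V_p = I × R_p = 0.8476 × 2.076 = 1.760 V
R_b sits across V_p; its power is V_p²/R.
P_R_b = (1.760)² / 5.60 = 0.5532 W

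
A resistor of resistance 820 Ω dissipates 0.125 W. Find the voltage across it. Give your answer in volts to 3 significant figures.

The two known quantities fix the third via V = √(P R).
V = √(0.125 × 820) = 10.12 V

10.1 V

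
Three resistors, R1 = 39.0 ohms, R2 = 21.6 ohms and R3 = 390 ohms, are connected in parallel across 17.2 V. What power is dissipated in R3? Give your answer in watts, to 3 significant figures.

0.759 W

The supply voltage appears across each parallel branch — just use P = V²/R3.
P_R3 = V² / R3 = (17.2)² / 390 Ω = 0.7586 W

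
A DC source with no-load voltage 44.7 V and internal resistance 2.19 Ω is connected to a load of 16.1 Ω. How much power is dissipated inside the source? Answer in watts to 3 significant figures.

Internal loss is I²r, with I set by the total series resistance r+R.
I = ε / (r + R) = 44.7 / (2.19 + 16.1) = 2.444 A
P_int = I² r = (2.444)² × 2.19 = 13.08 W

13.1 W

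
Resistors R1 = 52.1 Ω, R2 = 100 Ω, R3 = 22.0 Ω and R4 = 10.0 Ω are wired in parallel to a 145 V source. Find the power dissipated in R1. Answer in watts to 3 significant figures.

R1 sits directly across the source, so P = V²/R with V = 145 V.
P_R1 = V² / R1 = (145)² / 52.1 Ω = 403.6 W

404 W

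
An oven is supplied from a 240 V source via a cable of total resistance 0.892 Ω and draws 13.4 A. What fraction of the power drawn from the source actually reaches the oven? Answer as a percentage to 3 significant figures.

95.0 %

The cable carries the full 13.4 A.
P_line = I² R_line = (13.40)² × 0.892 = 160.2 W
P_source = V I = 240 × 13.40 = 3216 W; P_load = 3056 W
η = P_load / P_source = 3056 / 3216 = 0.9502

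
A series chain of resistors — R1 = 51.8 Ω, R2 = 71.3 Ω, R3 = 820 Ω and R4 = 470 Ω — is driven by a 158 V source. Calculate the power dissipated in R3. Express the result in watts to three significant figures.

10.3 W

Series elements share the same current, so find I first, then use P = I²R.
R_total = 51.8 + 71.3 + 820 + 470 = 1413 Ω
I = V / R_total = 158 / 1413 = 0.1118 A
P_R3 = I² × R3 = (0.1118)² × 820 = 10.25 W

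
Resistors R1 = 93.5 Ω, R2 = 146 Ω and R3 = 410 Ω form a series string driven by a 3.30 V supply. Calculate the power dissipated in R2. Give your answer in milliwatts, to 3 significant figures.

Every series element carries the same I. Get I from the total resistance, then P = I² × R2.
R_total = 93.5 + 146 + 410 = 649.5 Ω
I = V / R_total = 3.30 / 649.5 = 0.005081 A
P_R2 = I² × R2 = (0.005081)² × 146 = 0.003769 W

3.77 mW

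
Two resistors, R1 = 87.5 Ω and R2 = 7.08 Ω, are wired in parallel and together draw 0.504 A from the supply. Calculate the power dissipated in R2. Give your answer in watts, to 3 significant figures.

Only the total current is stated, so first find the parallel equivalent to get the voltage across the combination.
1/R_eq = 1/87.5 + 1/7.08 ⇒ R_eq = 6.550 Ω
V = I_total × R_eq = 0.5040 × 6.550 = 3.301 V
P_R2 = V² / R2 = (3.301)² / 7.08 = 1.539 W

1.54 W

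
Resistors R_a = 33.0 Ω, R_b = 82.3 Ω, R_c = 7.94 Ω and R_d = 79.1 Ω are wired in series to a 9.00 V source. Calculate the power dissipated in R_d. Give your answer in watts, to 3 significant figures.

0.156 W

Every series element carries the same I. Get I from the total resistance, then P = I² × R_d.
R_total = 33.0 + 82.3 + 7.94 + 79.1 = 202.3 Ω
I = V / R_total = 9.00 / 202.3 = 0.04448 A
P_R_d = I² × R_d = (0.04448)² × 79.1 = 0.1565 W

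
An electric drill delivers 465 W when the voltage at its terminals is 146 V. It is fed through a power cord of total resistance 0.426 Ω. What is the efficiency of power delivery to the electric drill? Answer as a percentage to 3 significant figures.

99.1 %

I = P / V = 465 / 146 = 3.185 A through the power cord.
P_line = I² R_line = (3.185)² × 0.426 = 4.321 W
P_source = P_load + P_line = 465.0 + 4.321 = 469.3 W
η = P_load / P_source = 465.0 / 469.3 = 0.9908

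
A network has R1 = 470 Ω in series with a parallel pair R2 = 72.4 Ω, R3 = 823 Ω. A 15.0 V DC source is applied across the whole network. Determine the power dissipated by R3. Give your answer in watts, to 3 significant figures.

First combine the parallel branches into one equivalent R_p, then R1 + R_p is a series pair.
R_p = (72.4×823)/(72.4+823) = 66.55 Ω
R_total = 470 + 66.55 = 536.5 Ω
I = V / R_total = 15.0 / 536.5 = 0.02796 A
Voltage across the parallel pair: V_p = I × R_p = 0.02796 × 66.55 = 1.860 V
R3 is across V_p, so use P = V²/R for that branch.
P_R3 = (1.860)² / 823 = 0.004205 W

0.00421 W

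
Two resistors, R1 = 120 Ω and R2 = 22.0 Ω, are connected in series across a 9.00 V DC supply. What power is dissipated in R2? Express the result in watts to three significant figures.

Since the resistors are in series they all carry the loop current I = V/R_total; the power in any one is I²R.
R_total = 120 + 22.0 = 142.0 Ω
I = V / R_total = 9.00 / 142.0 = 0.06338 A
P_R2 = I² × R2 = (0.06338)² × 22.0 = 0.08838 W

0.0884 W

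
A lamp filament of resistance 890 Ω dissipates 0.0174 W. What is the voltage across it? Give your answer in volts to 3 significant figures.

Rearranging the power relation for the two known quantities gives V = √(P R).
V = √(0.0174 × 890) = 3.935 V

3.94 V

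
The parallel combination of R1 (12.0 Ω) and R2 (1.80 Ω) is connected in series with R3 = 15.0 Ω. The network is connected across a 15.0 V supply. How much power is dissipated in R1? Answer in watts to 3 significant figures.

Combine R1 and R2 into their parallel equivalent first, reducing the network to two series resistors.
R_p = (12.0×1.80)/(12.0+1.80) = 1.565 Ω
R_total = R_p + 15.0 = 1.565 + 15.0 = 16.57 Ω
I = V / R_total = 15.0 / 16.57 = 0.9055 A
Voltage across the parallel pair: V_p = I × R_p = 0.9055 × 1.565 = 1.417 V
Use P = V²/R for R1 with V = V_p.
P_R1 = (1.417)² / 12.0 = 0.1674 W

0.167 W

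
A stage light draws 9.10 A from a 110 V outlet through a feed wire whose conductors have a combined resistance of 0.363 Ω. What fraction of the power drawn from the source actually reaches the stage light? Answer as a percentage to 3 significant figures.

The feed wire carries the full 9.10 A.
P_line = I² R_line = (9.100)² × 0.363 = 30.06 W
P_source = V I = 110 × 9.100 = 1001 W; P_load = 970.9 W
η = P_load / P_source = 970.9 / 1001 = 0.9700

97.0 %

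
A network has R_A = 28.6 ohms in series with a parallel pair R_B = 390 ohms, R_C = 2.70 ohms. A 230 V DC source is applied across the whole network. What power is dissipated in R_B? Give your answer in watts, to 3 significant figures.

0.997 W

Reduce the parallel pair to R_p first; the network is then a simple series string.
R_p = (390×2.70)/(390+2.70) = 2.681 Ω
R_total = 28.6 + 2.681 = 31.28 Ω
I = V / R_total = 230 / 31.28 = 7.353 A
Voltage across the parallel pair: V_p = I × R_p = 7.353 × 2.681 = 19.72 V
With V_p across R_B, its power is V_p²/R_B.
P_R_B = (19.72)² / 390 = 0.9967 W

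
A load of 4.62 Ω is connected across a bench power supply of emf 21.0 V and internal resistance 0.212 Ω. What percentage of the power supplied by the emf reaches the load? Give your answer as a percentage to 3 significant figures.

95.6 %

Both r and R carry the same current, so the power split is just the resistance split: η = R/(R+r).
η = R / (R + r) = 4.62 / (4.62 + 0.212) = 0.9561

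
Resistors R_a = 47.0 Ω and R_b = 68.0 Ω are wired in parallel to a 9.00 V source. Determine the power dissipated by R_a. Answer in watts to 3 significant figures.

1.72 W

The supply voltage appears across each parallel branch — just use P = V²/R_a.
P_R_a = V² / R_a = (9.00)² / 47.0 Ω = 1.723 W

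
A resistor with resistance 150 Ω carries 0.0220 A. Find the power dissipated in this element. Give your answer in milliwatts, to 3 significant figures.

72.6 mW

With I and R stated, P = I²R applies in one step.
P = (0.02200 A)² × 150 Ω = 0.07260 W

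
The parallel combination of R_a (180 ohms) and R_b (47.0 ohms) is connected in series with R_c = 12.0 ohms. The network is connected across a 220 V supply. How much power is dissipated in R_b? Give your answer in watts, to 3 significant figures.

589 W

First find R_p for the parallel pair, then treat R_p + R_c as a series loop.
R_p = (180×47.0)/(180+47.0) = 37.27 Ω
R_total = R_p + 12.0 = 37.27 + 12.0 = 49.27 Ω
I = V / R_total = 220 / 49.27 = 4.465 A
Voltage across the parallel pair: V_p = I × R_p = 4.465 × 37.27 = 166.4 V
R_b has V_p across it, so P = V_p²/R_b.
P_R_b = (166.4)² / 47.0 = 589.2 W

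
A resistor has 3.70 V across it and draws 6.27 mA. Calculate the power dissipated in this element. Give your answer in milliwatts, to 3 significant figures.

23.2 mW

Both the voltage across and the current through the element are known, so P = V I applies directly.
P = 3.70 V × 0.006270 A = 0.02320 W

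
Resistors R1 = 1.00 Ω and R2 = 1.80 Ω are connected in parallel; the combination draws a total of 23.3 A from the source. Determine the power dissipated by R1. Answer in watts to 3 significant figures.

224 W

The branches share the same voltage, but only the total current is given — find V from the equivalent resistance first.
1/R_eq = 1/1.00 + 1/1.80 ⇒ R_eq = 0.6429 Ω
V = I_total × R_eq = 23.30 × 0.6429 = 14.98 V
P_R1 = V² / R1 = (14.98)² / 1.00 = 224.4 W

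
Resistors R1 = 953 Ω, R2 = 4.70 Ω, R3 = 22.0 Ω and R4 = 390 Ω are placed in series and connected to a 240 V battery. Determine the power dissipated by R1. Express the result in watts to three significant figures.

The current is common to all series resistors; compute it, then apply P = I²R for the target.
R_total = 953 + 4.70 + 22.0 + 390 = 1370 Ω
I = V / R_total = 240 / 1370 = 0.1752 A
P_R1 = I² × R1 = (0.1752)² × 953 = 29.26 W

29.3 W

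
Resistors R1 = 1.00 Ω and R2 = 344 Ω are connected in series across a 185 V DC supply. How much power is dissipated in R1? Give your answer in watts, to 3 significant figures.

Since the resistors are in series they all carry the loop current I = V/R_total; the power in any one is I²R.
R_total = 1.00 + 344 = 345.0 Ω
I = V / R_total = 185 / 345.0 = 0.5362 A
P_R1 = I² × R1 = (0.5362)² × 1.00 = 0.2875 W

0.288 W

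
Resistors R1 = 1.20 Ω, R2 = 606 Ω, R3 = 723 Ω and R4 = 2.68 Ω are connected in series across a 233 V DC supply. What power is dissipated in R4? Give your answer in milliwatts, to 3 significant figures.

81.9 mW

In a series string the same current flows through every resistor — find that current, then P = I²R for the one we want.
R_total = 1.20 + 606 + 723 + 2.68 = 1333 Ω
I = V / R_total = 233 / 1333 = 0.1748 A
P_R4 = I² × R4 = (0.1748)² × 2.68 = 0.08190 W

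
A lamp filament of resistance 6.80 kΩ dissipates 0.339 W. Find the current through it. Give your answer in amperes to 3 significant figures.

The two known quantities fix the third via I = √(P / R).
I = √(0.339 / 6800) = 0.007061 A

0.00706 A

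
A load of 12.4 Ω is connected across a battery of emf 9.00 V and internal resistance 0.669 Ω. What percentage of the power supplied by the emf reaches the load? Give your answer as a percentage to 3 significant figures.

94.9 %

Efficiency is P_load / P_total. With a series r and R sharing the same I, P = I²R for each, so η = R/(R+r).
η = R / (R + r) = 12.4 / (12.4 + 0.669) = 0.9488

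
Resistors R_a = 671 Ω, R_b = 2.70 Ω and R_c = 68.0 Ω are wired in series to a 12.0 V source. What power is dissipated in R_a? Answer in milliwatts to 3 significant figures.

176 mW

The current is common to all series resistors; compute it, then apply P = I²R for the target.
R_total = 671 + 2.70 + 68.0 = 741.7 Ω
I = V / R_total = 12.0 / 741.7 = 0.01618 A
P_R_a = I² × R_a = (0.01618)² × 671 = 0.1756 W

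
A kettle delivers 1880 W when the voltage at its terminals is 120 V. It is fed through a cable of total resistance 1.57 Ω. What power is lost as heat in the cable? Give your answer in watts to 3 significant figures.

The cable and load are in series, so the same current flows in both; the loss is I²R_line.
I = P / V = 1880 / 120 = 15.67 A through the cable.
P_line = I² R_line = (15.67)² × 1.57 = 385.3 W

385 W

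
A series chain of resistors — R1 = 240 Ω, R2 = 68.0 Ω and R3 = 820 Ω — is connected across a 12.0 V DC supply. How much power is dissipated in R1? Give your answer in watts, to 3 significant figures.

0.0272 W

Since the resistors are in series they all carry the loop current I = V/R_total; the power in any one is I²R.
R_total = 240 + 68.0 + 820 = 1128 Ω
I = V / R_total = 12.0 / 1128 = 0.01064 A
P_R1 = I² × R1 = (0.01064)² × 240 = 0.02716 W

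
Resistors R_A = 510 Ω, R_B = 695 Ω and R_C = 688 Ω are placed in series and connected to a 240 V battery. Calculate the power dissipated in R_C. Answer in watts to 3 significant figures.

11.1 W

Series elements share the same current, so find I first, then use P = I²R.
R_total = 510 + 695 + 688 = 1893 Ω
I = V / R_total = 240 / 1893 = 0.1268 A
P_R_C = I² × R_C = (0.1268)² × 688 = 11.06 W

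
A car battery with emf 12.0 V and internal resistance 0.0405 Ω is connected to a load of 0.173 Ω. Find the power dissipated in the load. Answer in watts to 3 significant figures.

547 W

Load and internal resistance form a series loop — compute the loop current, then the load power via I²R.
I = ε / (r + R) = 12.0 / (0.0405 + 0.173) = 56.21 A
P_load = I² R = (56.21)² × 0.173 = 546.5 W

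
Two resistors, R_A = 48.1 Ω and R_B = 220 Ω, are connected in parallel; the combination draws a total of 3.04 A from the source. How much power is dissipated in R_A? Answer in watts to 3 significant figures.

The branches share the same voltage, but only the total current is given — find V from the equivalent resistance first.
1/R_eq = 1/48.1 + 1/220 ⇒ R_eq = 39.47 Ω
V = I_total × R_eq = 3.040 × 39.47 = 120.0 V
P_R_A = V² / R_A = (120.0)² / 48.1 = 299.3 W

299 W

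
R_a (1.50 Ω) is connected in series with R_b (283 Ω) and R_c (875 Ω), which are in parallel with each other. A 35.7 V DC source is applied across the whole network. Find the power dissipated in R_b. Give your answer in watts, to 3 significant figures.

4.44 W

First combine the parallel branches into one equivalent R_p, then R_a + R_p is a series pair.
R_p = (283×875)/(283+875) = 213.8 Ω
R_total = 1.50 + 213.8 = 215.3 Ω
I = V / R_total = 35.7 / 215.3 = 0.1658 A
Voltage across the parallel pair: V_p = I × R_p = 0.1658 × 213.8 = 35.45 V
R_b is across V_p, so use P = V²/R for that branch.
P_R_b = (35.45)² / 283 = 4.441 W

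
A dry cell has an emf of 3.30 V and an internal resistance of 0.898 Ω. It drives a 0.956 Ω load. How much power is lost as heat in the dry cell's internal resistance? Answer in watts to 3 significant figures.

r is in series with the load, so it carries the full circuit current — the loss in it is I²r.
I = ε / (r + R) = 3.30 / (0.898 + 0.956) = 1.780 A
P_int = I² r = (1.780)² × 0.898 = 2.845 W

2.85 W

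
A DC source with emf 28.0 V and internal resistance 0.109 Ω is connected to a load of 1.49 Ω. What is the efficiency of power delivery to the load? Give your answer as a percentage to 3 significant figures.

93.2 %

The source delivers εI, of which I²R reaches the load and I²r is lost; since I is common, η = R/(R+r).
η = R / (R + r) = 1.49 / (1.49 + 0.109) = 0.9318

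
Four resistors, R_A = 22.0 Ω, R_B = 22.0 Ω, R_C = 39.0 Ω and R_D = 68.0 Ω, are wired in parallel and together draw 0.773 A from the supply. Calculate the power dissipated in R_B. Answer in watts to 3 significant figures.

We need the common branch voltage; get it from I_total × R_eq, then P = V²/R for the branch.
1/R_eq = 1/22.0 + 1/22.0 + 1/39.0 + 1/68.0 ⇒ R_eq = 7.619 Ω
V = I_total × R_eq = 0.7730 × 7.619 = 5.889 V
P_R_B = V² / R_B = (5.889)² / 22.0 = 1.577 W

1.58 W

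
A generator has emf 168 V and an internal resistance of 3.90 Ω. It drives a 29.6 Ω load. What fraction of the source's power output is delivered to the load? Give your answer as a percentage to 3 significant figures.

The source delivers εI, of which I²R reaches the load and I²r is lost; since I is common, η = R/(R+r).
η = R / (R + r) = 29.6 / (29.6 + 3.90) = 0.8836

88.4 %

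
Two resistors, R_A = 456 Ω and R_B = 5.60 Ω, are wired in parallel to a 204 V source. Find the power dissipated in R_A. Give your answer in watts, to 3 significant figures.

91.3 W

Parallel branches share the same voltage; P = V²/R gives the branch power in one step.
P_R_A = V² / R_A = (204)² / 456 Ω = 91.26 W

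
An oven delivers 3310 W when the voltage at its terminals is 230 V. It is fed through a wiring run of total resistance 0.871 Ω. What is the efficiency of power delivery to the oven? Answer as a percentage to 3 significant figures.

I = P / V = 3310 / 230 = 14.39 A through the wiring run.
P_line = I² R_line = (14.39)² × 0.871 = 180.4 W
P_source = P_load + P_line = 3310 + 180.4 = 3490 W
η = P_load / P_source = 3310 / 3490 = 0.9483

94.8 %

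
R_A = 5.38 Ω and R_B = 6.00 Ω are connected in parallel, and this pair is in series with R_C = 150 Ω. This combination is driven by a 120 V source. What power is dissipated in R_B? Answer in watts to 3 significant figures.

0.827 W

First find R_p for the parallel pair, then treat R_p + R_C as a series loop.
R_p = (5.38×6.00)/(5.38+6.00) = 2.837 Ω
R_total = R_p + 150 = 2.837 + 150 = 152.8 Ω
I = V / R_total = 120 / 152.8 = 0.7852 A
Voltage across the parallel pair: V_p = I × R_p = 0.7852 × 2.837 = 2.227 V
R_B sits across V_p; its power is V_p²/R.
P_R_B = (2.227)² / 6.00 = 0.8267 W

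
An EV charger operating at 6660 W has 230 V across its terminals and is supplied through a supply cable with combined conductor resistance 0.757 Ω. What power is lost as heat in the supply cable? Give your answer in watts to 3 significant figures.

The supply cable and load are in series, so the same current flows in both; the loss is I²R_line.
I = P / V = 6660 / 230 = 28.96 A through the supply cable.
P_line = I² R_line = (28.96)² × 0.757 = 634.7 W

635 W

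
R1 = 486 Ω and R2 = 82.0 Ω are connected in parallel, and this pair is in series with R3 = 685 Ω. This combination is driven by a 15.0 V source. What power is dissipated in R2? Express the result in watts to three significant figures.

Reduce the parallel combination to a single R_p; the circuit then becomes R_p in series with the remaining resistor.
R_p = (486×82.0)/(486+82.0) = 70.16 Ω
R_total = R_p + 685 = 70.16 + 685 = 755.2 Ω
I = V / R_total = 15.0 / 755.2 = 0.01986 A
Voltage across the parallel pair: V_p = I × R_p = 0.01986 × 70.16 = 1.394 V
R2 has V_p across it, so P = V_p²/R2.
P_R2 = (1.394)² / 82.0 = 0.02369 W

0.0237 W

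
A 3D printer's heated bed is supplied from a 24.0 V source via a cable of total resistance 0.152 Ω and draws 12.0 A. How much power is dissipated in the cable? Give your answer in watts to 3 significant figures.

Line loss is just I²R for the cable — we know both I and R_line directly.
The cable carries the full 12.0 A.
P_line = I² R_line = (12.00)² × 0.152 = 21.89 W

21.9 W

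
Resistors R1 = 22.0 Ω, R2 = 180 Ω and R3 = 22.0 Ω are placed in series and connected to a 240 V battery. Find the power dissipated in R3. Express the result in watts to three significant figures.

25.3 W

Since the resistors are in series they all carry the loop current I = V/R_total; the power in any one is I²R.
R_total = 22.0 + 180 + 22.0 = 224.0 Ω
I = V / R_total = 240 / 224.0 = 1.071 A
P_R3 = I² × R3 = (1.071)² × 22.0 = 25.26 W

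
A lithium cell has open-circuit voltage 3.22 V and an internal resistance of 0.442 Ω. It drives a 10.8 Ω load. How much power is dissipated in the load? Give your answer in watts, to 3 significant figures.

Load and internal resistance form a series loop — compute the loop current, then the load power via I²R.
I = ε / (r + R) = 3.22 / (0.442 + 10.8) = 0.2864 A
P_load = I² R = (0.2864)² × 10.8 = 0.8860 W

0.886 W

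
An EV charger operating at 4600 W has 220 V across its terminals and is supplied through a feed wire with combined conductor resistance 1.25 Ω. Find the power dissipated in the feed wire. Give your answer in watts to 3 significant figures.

The feed wire is a series resistance carrying the load current; its dissipation is I²R_line.
I = P / V = 4600 / 220 = 20.91 A through the feed wire.
P_line = I² R_line = (20.91)² × 1.25 = 546.5 W

546 W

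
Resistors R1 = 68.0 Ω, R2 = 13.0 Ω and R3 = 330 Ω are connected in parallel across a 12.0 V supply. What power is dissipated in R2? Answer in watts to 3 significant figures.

Every branch has 12.0 V across it, so for R2 the power is simply V²/R.
P_R2 = V² / R2 = (12.0)² / 13.0 Ω = 11.08 W

11.1 W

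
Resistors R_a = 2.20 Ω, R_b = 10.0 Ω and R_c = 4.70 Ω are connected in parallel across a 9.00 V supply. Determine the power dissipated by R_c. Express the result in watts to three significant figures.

17.2 W

R_c sits directly across the source, so P = V²/R with V = 9.00 V.
P_R_c = V² / R_c = (9.00)² / 4.70 Ω = 17.23 W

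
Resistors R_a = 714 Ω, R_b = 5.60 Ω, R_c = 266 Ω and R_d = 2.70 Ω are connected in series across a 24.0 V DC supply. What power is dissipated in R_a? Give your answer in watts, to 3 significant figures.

0.421 W

The current is common to all series resistors; compute it, then apply P = I²R for the target.
R_total = 714 + 5.60 + 266 + 2.70 = 988.3 Ω
I = V / R_total = 24.0 / 988.3 = 0.02428 A
P_R_a = I² × R_a = (0.02428)² × 714 = 0.4211 W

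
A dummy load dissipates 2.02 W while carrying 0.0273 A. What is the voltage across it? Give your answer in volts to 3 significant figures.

74.0 V

The two known quantities fix the third via V = P / I.
V = 2.02 / 0.02730 = 73.99 V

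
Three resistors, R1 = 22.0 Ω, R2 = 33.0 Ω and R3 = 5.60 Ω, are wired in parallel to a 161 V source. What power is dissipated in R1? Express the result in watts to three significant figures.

Parallel branches share the same voltage; P = V²/R gives the branch power in one step.
P_R1 = V² / R1 = (161)² / 22.0 Ω = 1178 W

1180 W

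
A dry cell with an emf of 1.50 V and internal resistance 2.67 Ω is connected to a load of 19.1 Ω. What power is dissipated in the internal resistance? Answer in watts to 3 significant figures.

r is in series with the load, so it carries the full circuit current — the loss in it is I²r.
I = ε / (r + R) = 1.50 / (2.67 + 19.1) = 0.06890 A
P_int = I² r = (0.06890)² × 2.67 = 0.01268 W

0.0127 W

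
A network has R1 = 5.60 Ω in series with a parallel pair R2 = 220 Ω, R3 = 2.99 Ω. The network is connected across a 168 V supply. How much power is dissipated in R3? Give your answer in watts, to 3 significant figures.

Replace R2 and R3 with their parallel equivalent so the circuit becomes R1 in series with R_p.
R_p = (220×2.99)/(220+2.99) = 2.950 Ω
R_total = 5.60 + 2.950 = 8.550 Ω
I = V / R_total = 168 / 8.550 = 19.65 A
Voltage across the parallel pair: V_p = I × R_p = 19.65 × 2.950 = 57.96 V
With V_p across R3, its power is V_p²/R3.
P_R3 = (57.96)² / 2.99 = 1124 W

1120 W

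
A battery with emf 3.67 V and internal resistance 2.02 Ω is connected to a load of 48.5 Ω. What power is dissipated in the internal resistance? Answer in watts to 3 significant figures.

The source's internal resistance is just another series element carrying I; its dissipation is I²r.
I = ε / (r + R) = 3.67 / (2.02 + 48.5) = 0.07264 A
P_int = I² r = (0.07264)² × 2.02 = 0.01066 W

0.0107 W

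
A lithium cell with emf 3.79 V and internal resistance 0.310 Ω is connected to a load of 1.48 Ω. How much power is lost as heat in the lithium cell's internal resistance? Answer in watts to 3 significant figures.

The internal resistance carries the same current as the load; P_int = I²r.
I = ε / (r + R) = 3.79 / (0.310 + 1.48) = 2.117 A
P_int = I² r = (2.117)² × 0.310 = 1.390 W

1.39 W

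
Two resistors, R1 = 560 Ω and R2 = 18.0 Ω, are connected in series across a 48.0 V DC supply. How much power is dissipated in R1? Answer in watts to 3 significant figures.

3.86 W

Series elements share the same current, so find I first, then use P = I²R.
R_total = 560 + 18.0 = 578.0 Ω
I = V / R_total = 48.0 / 578.0 = 0.08304 A
P_R1 = I² × R1 = (0.08304)² × 560 = 3.862 W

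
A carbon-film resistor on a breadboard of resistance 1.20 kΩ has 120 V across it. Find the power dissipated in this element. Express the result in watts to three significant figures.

12.0 W

With V across and R both known, P = V²/R gives the dissipation directly.
P = (120 V)² / 1200 Ω = 12.00 W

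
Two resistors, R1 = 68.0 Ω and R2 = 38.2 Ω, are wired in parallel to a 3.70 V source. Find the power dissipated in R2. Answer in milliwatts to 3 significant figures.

Parallel branches share the same voltage; P = V²/R gives the branch power in one step.
P_R2 = V² / R2 = (3.70)² / 38.2 Ω = 0.3584 W

358 mW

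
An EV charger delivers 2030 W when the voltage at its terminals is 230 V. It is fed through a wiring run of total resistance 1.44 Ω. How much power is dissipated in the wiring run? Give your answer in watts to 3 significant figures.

112 W

Only the current and the line resistance are needed for the I²R loss.
I = P / V = 2030 / 230 = 8.826 A through the wiring run.
P_line = I² R_line = (8.826)² × 1.44 = 112.2 W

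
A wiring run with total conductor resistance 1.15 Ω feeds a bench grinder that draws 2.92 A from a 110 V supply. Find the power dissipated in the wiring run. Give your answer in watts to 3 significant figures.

9.81 W

Only the current and the line resistance are needed for the I²R loss.
The wiring run carries the full 2.92 A.
P_line = I² R_line = (2.920)² × 1.15 = 9.805 W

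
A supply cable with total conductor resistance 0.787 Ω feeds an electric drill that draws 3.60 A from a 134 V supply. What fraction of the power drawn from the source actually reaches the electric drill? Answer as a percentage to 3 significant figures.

The supply cable carries the full 3.60 A.
P_line = I² R_line = (3.600)² × 0.787 = 10.20 W
P_source = V I = 134 × 3.600 = 482.4 W; P_load = 472.2 W
η = P_load / P_source = 472.2 / 482.4 = 0.9789

97.9 %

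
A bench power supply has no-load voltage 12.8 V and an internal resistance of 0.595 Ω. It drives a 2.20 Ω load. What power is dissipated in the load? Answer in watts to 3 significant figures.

46.1 W

Find the circuit current first, then P = I²R for the load (series elements share I).
I = ε / (r + R) = 12.8 / (0.595 + 2.20) = 4.580 A
P_load = I² R = (4.580)² × 2.20 = 46.14 W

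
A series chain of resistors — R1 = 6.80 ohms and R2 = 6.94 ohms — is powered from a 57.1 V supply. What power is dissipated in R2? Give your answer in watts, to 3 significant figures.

The current is common to all series resistors; compute it, then apply P = I²R for the target.
R_total = 6.80 + 6.94 = 13.74 Ω
I = V / R_total = 57.1 / 13.74 = 4.156 A
P_R2 = I² × R2 = (4.156)² × 6.94 = 119.9 W

120 W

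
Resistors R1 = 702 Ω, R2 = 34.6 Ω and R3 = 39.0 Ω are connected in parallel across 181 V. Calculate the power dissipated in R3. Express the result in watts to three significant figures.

The supply voltage appears across each parallel branch — just use P = V²/R3.
P_R3 = V² / R3 = (181)² / 39.0 Ω = 840.0 W

840 W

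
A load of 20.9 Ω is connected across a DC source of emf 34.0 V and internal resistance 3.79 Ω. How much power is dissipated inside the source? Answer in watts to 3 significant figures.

7.19 W

r is in series with the load, so it carries the full circuit current — the loss in it is I²r.
I = ε / (r + R) = 34.0 / (3.79 + 20.9) = 1.377 A
P_int = I² r = (1.377)² × 3.79 = 7.187 W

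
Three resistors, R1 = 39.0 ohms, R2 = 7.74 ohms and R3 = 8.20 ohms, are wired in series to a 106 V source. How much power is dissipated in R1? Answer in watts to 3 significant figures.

145 W

In a series string the same current flows through every resistor — find that current, then P = I²R for the one we want.
R_total = 39.0 + 7.74 + 8.20 = 54.94 Ω
I = V / R_total = 106 / 54.94 = 1.929 A
P_R1 = I² × R1 = (1.929)² × 39.0 = 145.2 W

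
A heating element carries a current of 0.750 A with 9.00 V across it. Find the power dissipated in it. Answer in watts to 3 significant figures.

V and I are known directly — P = V I, no intermediate step needed.
P = 9.00 V × 0.7500 A = 6.750 W

6.75 W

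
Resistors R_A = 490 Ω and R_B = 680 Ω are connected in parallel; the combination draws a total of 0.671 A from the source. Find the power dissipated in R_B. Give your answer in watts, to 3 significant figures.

53.7 W

We need the common branch voltage; get it from I_total × R_eq, then P = V²/R for the branch.
1/R_eq = 1/490 + 1/680 ⇒ R_eq = 284.8 Ω
V = I_total × R_eq = 0.6710 × 284.8 = 191.1 V
P_R_B = V² / R_B = (191.1)² / 680 = 53.70 W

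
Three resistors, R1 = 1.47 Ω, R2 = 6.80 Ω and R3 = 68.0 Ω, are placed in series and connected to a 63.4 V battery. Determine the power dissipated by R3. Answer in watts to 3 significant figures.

In a series string the same current flows through every resistor — find that current, then P = I²R for the one we want.
R_total = 1.47 + 6.80 + 68.0 = 76.27 Ω
I = V / R_total = 63.4 / 76.27 = 0.8313 A
P_R3 = I² × R3 = (0.8313)² × 68.0 = 46.99 W

47.0 W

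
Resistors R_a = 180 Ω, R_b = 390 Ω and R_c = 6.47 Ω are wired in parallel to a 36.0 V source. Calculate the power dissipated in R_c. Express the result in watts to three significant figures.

Parallel branches share the same voltage; P = V²/R gives the branch power in one step.
P_R_c = V² / R_c = (36.0)² / 6.47 Ω = 200.3 W

200 W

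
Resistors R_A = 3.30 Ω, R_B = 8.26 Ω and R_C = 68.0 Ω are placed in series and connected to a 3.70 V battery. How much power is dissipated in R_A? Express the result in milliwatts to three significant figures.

7.14 mW

The current is common to all series resistors; compute it, then apply P = I²R for the target.
R_total = 3.30 + 8.26 + 68.0 = 79.56 Ω
I = V / R_total = 3.70 / 79.56 = 0.04651 A
P_R_A = I² × R_A = (0.04651)² × 3.30 = 0.007137 W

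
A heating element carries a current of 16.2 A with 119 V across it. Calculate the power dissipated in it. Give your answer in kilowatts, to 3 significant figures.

With V and I both given, power follows immediately from P = V I.
P = 119 V × 16.20 A = 1928 W

1.93 kW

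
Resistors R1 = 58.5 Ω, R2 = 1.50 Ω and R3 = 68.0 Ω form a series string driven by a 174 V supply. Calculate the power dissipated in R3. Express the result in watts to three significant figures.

126 W

Since the resistors are in series they all carry the loop current I = V/R_total; the power in any one is I²R.
R_total = 58.5 + 1.50 + 68.0 = 128.0 Ω
I = V / R_total = 174 / 128.0 = 1.359 A
P_R3 = I² × R3 = (1.359)² × 68.0 = 125.7 W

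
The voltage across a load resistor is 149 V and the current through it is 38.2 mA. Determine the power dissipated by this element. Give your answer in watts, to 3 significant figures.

5.69 W

V and I are known directly — P = V I, no intermediate step needed.
P = 149 V × 0.03820 A = 5.692 W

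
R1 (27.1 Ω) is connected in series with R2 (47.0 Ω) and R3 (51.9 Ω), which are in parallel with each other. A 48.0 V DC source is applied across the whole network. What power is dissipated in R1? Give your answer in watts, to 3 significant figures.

23.3 W

Collapse R2‖R3 to a single equivalent, reducing the network to two series elements.
R_p = (47.0×51.9)/(47.0+51.9) = 24.66 Ω
R_total = 27.1 + 24.66 = 51.76 Ω
I = V / R_total = 48.0 / 51.76 = 0.9273 A
R1 is in the main series path, so its power is I²R1.
P_R1 = (0.9273)² × 27.1 = 23.30 W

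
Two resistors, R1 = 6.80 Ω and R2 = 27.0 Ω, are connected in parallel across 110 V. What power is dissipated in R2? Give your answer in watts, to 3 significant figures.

Every branch has 110 V across it, so for R2 the power is simply V²/R.
P_R2 = V² / R2 = (110)² / 27.0 Ω = 448.1 W

448 W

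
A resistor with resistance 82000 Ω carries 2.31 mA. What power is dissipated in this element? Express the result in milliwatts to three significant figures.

Current and resistance are given, so P = I²R is the direct form.
P = (0.002310 A)² × 82000 Ω = 0.4376 W

438 mW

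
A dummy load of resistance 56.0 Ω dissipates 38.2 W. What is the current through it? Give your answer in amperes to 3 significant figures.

0.826 A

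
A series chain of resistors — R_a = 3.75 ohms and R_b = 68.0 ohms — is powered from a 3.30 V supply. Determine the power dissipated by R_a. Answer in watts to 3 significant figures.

0.00793 W

The current is common to all series resistors; compute it, then apply P = I²R for the target.
R_total = 3.75 + 68.0 = 71.75 Ω
I = V / R_total = 3.30 / 71.75 = 0.04599 A
P_R_a = I² × R_a = (0.04599)² × 3.75 = 0.007933 W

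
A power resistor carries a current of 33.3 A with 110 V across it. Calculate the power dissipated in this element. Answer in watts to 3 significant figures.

V and I are known directly — P = V I, no intermediate step needed.
P = 110 V × 33.30 A = 3663 W

3660 W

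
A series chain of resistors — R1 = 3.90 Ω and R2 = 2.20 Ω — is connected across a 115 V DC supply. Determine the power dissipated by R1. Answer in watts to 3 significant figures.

1390 W

In a series string the same current flows through every resistor — find that current, then P = I²R for the one we want.
R_total = 3.90 + 2.20 = 6.100 Ω
I = V / R_total = 115 / 6.100 = 18.85 A
P_R1 = I² × R1 = (18.85)² × 3.90 = 1386 W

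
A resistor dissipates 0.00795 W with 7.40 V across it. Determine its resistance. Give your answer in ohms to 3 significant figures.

6890 Ω

From P = V I = I²R = V²/R, with the two given quantities we get R = V² / P.
R = (7.40)² / 0.00795 = 6888 Ω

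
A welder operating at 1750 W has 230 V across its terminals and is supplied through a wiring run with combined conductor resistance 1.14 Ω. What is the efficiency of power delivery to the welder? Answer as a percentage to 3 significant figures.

I = P / V = 1750 / 230 = 7.609 A through the wiring run.
P_line = I² R_line = (7.609)² × 1.14 = 66.00 W
P_source = P_load + P_line = 1750 + 66.00 = 1816 W
η = P_load / P_source = 1750 / 1816 = 0.9637

96.4 %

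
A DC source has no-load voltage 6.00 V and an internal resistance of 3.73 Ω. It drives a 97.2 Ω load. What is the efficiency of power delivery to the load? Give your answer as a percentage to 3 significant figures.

The source delivers εI, of which I²R reaches the load and I²r is lost; since I is common, η = R/(R+r).
η = R / (R + r) = 97.2 / (97.2 + 3.73) = 0.9630

96.3 %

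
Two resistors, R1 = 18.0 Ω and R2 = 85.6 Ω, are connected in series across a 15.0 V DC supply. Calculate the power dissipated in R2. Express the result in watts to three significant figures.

Series elements share the same current, so find I first, then use P = I²R.
R_total = 18.0 + 85.6 = 103.6 Ω
I = V / R_total = 15.0 / 103.6 = 0.1448 A
P_R2 = I² × R2 = (0.1448)² × 85.6 = 1.794 W

1.79 W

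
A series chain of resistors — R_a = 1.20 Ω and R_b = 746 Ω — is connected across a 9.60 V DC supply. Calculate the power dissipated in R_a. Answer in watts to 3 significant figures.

Every series element carries the same I. Get I from the total resistance, then P = I² × R_a.
R_total = 1.20 + 746 = 747.2 Ω
I = V / R_total = 9.60 / 747.2 = 0.01285 A
P_R_a = I² × R_a = (0.01285)² × 1.20 = 0.0001981 W

0.000198 W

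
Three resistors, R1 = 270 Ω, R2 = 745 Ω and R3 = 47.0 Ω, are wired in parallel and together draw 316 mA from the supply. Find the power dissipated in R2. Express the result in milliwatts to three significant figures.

193 mW

Only the total current is stated, so first find the parallel equivalent to get the voltage across the combination.
1/R_eq = 1/270 + 1/745 + 1/47.0 ⇒ R_eq = 37.99 Ω
V = I_total × R_eq = 0.3160 × 37.99 = 12.00 V
P_R2 = V² / R2 = (12.00)² / 745 = 0.1934 W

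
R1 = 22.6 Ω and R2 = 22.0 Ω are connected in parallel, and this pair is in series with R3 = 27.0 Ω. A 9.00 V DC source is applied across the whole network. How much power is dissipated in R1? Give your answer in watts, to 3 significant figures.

0.306 W

First find R_p for the parallel pair, then treat R_p + R3 as a series loop.
R_p = (22.6×22.0)/(22.6+22.0) = 11.15 Ω
R_total = R_p + 27.0 = 11.15 + 27.0 = 38.15 Ω
I = V / R_total = 9.00 / 38.15 = 0.2359 A
Voltage across the parallel pair: V_p = I × R_p = 0.2359 × 11.15 = 2.630 V
Use P = V²/R for R1 with V = V_p.
P_R1 = (2.630)² / 22.6 = 0.3061 W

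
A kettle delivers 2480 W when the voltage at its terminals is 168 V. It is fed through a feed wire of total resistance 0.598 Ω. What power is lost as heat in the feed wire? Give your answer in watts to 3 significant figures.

130 W

The feed wire and load are in series, so the same current flows in both; the loss is I²R_line.
I = P / V = 2480 / 168 = 14.76 A through the feed wire.
P_line = I² R_line = (14.76)² × 0.598 = 130.3 W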